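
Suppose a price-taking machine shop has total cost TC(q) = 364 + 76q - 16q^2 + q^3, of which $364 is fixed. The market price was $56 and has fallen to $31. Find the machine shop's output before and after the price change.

Output falls from 10 to 9

AVC = 76 - 16q + q^2, minimized at q = 8 where min AVC = $12. MC = 76 - 32q + 3q^2.
At P = $56 ≥ min AVC, set P = MC on the rising branch: q = 10.
At P = $31 ≥ min AVC, set P = MC: q = 9. The firm stays open but cuts output.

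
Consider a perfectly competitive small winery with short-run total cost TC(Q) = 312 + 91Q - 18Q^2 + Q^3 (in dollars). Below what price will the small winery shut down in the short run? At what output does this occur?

The shutdown price is the minimum of AVC. VC = 91Q - 18Q^2 + Q^3, so AVC = 91 - 18Q + Q^2.
At the minimum of AVC, MC = AVC. MC = 91 - 36Q + 3Q^2; setting MC = AVC gives 2Q^2 - 18Q = 0, so Q = 9. min AVC = 10.
The firm shuts down for any P below $10.

$10 per unit, at Q = 9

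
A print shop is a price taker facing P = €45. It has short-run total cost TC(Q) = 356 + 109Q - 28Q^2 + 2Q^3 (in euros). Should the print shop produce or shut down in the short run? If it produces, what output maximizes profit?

Variable cost is VC = 109Q - 28Q^2 + 2Q^3, so AVC = VC/Q = 109 - 28Q + 2Q^2 and MC = dTC/dQ = 109 - 56Q + 6Q^2.
AVC is minimized where dAVC/dQ = -28 + 4Q = 0, at Q = 7; min AVC = 109 - 28·7 + 2·7^2 = €11.
Since P = €45 ≥ min AVC = €11, price covers variable cost and the firm should produce.
P = MC gives 64 - 56Q + 6Q^2 = 0, with roots 4/3 and 8. Take the larger (rising MC): Q* = 8.
Check: AVC at Q = 8 is €13 ≤ P, so revenue covers variable cost.
Profit = P·Q − TC = 45·8 − 460 = -€100, a loss, but smaller than the €356 fixed cost the firm would lose by shutting down.

Produce at Q = 8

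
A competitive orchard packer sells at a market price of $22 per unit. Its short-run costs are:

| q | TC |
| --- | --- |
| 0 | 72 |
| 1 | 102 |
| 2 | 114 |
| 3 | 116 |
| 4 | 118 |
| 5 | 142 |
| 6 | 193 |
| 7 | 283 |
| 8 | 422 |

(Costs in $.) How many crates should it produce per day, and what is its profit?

Profit at each row (π = 22q − TC): q=0: -72; q=1: -80; q=2: -70; q=3: -50; q=4: -30; q=5: -32; q=6: -61; q=7: -129; q=8: -246.
Profit is maximized at q = 4. AVC there is 46/4 = $11.50 ≤ P, so producing beats shutting down (which would give -$72).

q = 4; profit = -$30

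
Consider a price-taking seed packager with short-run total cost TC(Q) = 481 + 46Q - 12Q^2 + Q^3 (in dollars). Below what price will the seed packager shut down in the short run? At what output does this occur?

The firm shuts down when price falls below the minimum of average variable cost. AVC = VC/Q = 46 - 12Q + Q^2.
dAVC/dQ = -12 + 2Q = 0 gives Q = 6. min AVC = 46 - 12·6 + 6^2 = 10.
So the shutdown price is $10.

$10 per unit, at Q = 6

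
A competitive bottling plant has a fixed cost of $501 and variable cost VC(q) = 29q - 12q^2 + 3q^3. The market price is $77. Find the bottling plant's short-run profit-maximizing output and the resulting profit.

Profit = -$309 at q = 4

AVC = 29 - 12q + 3q^2; min AVC = $17 at q = 2. Since P = $77 ≥ min AVC, the firm produces.
With MC = 29 - 24q + 9q^2, P = MC on the upward-sloping part at q* = 4.
TR = 77·4 = 308. TC = 501 + 116 = 617. Profit = 308 − 617 = -$309.
By producing, the firm covers all variable cost plus $192 of fixed cost; shutting down would lose the full $501.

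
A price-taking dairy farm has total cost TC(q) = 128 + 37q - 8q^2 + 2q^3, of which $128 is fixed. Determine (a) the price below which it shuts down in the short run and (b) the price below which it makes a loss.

Shutdown price = $29; break-even price = $69

AVC = 37 - 8q + 2q^2; minimized at q = 2, giving min AVC = $29. That is the shutdown price.
ATC = 128/q + 37 - 8q + 2q^2. Setting dATC/dq = −128/q^2 − 8 + 4q = 0 gives q = 4 (since 4·4^3 − 8·4^2 = 128).
min ATC = 128/4 + 37 − 8·4 + 2·4^2 = $69. That is the break-even price.
For $29 ≤ P < $69 the firm produces at a loss; below $29 it shuts down.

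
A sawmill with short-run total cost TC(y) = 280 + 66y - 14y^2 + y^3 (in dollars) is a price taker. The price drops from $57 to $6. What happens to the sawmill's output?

MC = 66 - 28y + 3y^2; the shutdown threshold is min AVC = $17 (at y = 7).
At P = $57 ≥ min AVC, set P = MC on the rising branch: y = 9.
At P = $6 < min AVC = $17, price no longer covers variable cost at any output, so the firm shuts down: y = 0.

Output falls from 9 to 0 (the firm shuts down)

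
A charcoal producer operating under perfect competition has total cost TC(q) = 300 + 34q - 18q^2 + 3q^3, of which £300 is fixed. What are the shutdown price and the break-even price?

Shutdown price = min AVC. AVC = 34 - 18q + 3q^2, with vertex at q = 3 and minimum £7.
ATC = 300/q + 34 - 18q + 3q^2. Setting dATC/dq = −300/q^2 − 18 + 6q = 0 gives q = 5 (since 6·5^3 − 18·5^2 = 300).
min ATC = 300/5 + 34 − 18·5 + 3·5^2 = £79. That is the break-even price.
For £7 ≤ P < £79 the firm produces at a loss; below £7 it shuts down.

Shutdown price = £7; break-even price = £79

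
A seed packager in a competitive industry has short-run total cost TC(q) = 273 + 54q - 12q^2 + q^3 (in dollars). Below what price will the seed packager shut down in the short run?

$18 per unit

The shutdown price is the minimum of AVC. VC = 54q - 12q^2 + q^3, so AVC = 54 - 12q + q^2.
At the minimum of AVC, MC = AVC. MC = 54 - 24q + 3q^2; setting MC = AVC gives 2q^2 - 12q = 0, so q = 6. min AVC = 18.
The firm shuts down for any P below $18.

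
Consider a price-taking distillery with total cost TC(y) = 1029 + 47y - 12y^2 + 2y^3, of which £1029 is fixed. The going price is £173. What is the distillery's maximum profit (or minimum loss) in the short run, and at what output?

Profit = -£245 at y = 7

AVC = 47 - 12y + 2y^2; min AVC = £29 at y = 3. Since P = £173 ≥ min AVC, the firm produces.
MC = 47 - 24y + 6y^2. Setting P = MC and taking the root on the rising branch gives y* = 7.
TR = 173·7 = 1211. TC = 1029 + 427 = 1456. Profit = 1211 − 1456 = -£245.
By producing, the firm covers all variable cost plus £784 of fixed cost; shutting down would lose the full £1029.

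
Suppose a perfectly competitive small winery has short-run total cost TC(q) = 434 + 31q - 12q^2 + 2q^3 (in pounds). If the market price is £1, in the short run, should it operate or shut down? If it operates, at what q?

Strip out fixed cost: VC = 31q - 12q^2 + 2q^3. Then AVC = 31 - 12q + 2q^2 and MC = 31 - 24q + 6q^2.
AVC hits its minimum where MC = AVC, at q = 3, giving min AVC = 31 - 12·3 + 2·3^2 = £13.
With P < min AVC (£1 < £13), every unit sold adds to the loss.
The firm minimizes its loss by shutting down and losing only its fixed cost of £434.

Shut down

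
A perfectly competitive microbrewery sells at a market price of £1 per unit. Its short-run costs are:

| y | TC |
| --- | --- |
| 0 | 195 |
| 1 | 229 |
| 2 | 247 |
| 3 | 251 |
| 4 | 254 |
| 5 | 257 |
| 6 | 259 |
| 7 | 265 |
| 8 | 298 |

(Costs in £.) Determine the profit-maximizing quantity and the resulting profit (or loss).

y = 0 (shut down); profit = -£195

Compute π = P·y − TC at each output: y=0: -195; y=1: -228; y=2: -245; y=3: -248; y=4: -250; y=5: -252; y=6: -253; y=7: -258; y=8: -290.
Profit is highest at y = 0. Equivalently, the lowest AVC in the table is 70/7 ≈ £10 at y = 7, and P = £1 falls below it — price never covers variable cost, so the firm shuts down and loses only its fixed cost.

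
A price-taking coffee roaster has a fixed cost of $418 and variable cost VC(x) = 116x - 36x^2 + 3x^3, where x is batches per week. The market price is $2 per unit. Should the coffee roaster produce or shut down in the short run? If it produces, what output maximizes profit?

From TC, MC = TC'(x) = 116 - 72x + 9x^2 and AVC = VC/x = 116 - 36x + 3x^2.
The AVC parabola has its vertex at x = 36/6 = 6, where AVC = 116 - 36·6 + 3·6^2 = $8.
P = $2 lies below min AVC = $8; no output level covers variable cost.
Shutting down limits the loss to fixed cost, $418.

Shut down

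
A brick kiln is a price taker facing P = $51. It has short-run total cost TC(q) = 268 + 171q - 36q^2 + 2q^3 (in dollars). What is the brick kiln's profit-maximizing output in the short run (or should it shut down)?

Strip out fixed cost: VC = 171q - 36q^2 + 2q^3. Then AVC = 171 - 36q + 2q^2 and MC = 171 - 72q + 6q^2.
The AVC parabola has its vertex at q = 36/4 = 9, where AVC = 171 - 36·9 + 2·9^2 = $9.
P = $51 exceeds min AVC = $9, so the firm stays open.
Solving P = MC: 120 - 72q + 6q^2 = 0 ⇒ q = 2 or 10. On the upward-sloping branch, q* = 10.
Check: AVC at q = 10 is $11 ≤ P, so revenue covers variable cost.
Profit = P·q − TC = 51·10 − 378 = $132.

Produce at q = 10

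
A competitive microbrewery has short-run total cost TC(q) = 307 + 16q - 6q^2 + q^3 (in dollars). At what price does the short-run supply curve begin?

$7 per unit

The firm shuts down when price falls below the minimum of average variable cost. AVC = VC/q = 16 - 6q + q^2.
dAVC/dq = -6 + 2q = 0 gives q = 3. min AVC = 16 - 6·3 + 3^2 = 7.
The firm shuts down for any P below $7.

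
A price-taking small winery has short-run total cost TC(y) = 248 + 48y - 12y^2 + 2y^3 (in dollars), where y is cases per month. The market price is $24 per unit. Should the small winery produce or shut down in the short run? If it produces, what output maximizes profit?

Variable cost is VC = 48y - 12y^2 + 2y^3, so AVC = VC/y = 48 - 12y + 2y^2 and MC = dTC/dy = 48 - 24y + 6y^2.
The AVC parabola has its vertex at y = 12/4 = 3, where AVC = 48 - 12·3 + 2·3^2 = $30.
Since P = $24 < min AVC = $30, price fails to cover variable cost at any output.
Best response: produce nothing and absorb the $248 fixed cost.

Shut down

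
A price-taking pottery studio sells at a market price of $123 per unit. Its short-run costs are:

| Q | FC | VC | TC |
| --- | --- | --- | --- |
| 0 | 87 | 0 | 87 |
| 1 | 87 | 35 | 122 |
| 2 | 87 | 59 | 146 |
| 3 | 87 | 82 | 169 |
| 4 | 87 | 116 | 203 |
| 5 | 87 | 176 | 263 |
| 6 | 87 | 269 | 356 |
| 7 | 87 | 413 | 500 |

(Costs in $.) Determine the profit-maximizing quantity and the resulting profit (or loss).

Q = 6; profit = $382

Compute π = P·Q − TC at each output: Q=0: -87; Q=1: 1; Q=2: 100; Q=3: 200; Q=4: 289; Q=5: 352; Q=6: 382; Q=7: 361.
Profit is maximized at Q = 6. AVC there is 269/6 = $44.83 ≤ P, so producing beats shutting down (which would give -$87).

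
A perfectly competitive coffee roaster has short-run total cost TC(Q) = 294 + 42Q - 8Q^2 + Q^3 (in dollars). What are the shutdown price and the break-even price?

Shutdown price = $26; break-even price = $77

AVC = 42 - 8Q + Q^2; minimized at Q = 4, giving min AVC = $26. That is the shutdown price.
ATC = 294/Q + 42 - 8Q + Q^2. Setting dATC/dQ = −294/Q^2 − 8 + 2Q = 0 gives Q = 7 (since 2·7^3 − 8·7^2 = 294).
min ATC = 294/7 + 42 − 8·7 + 7^2 = $77. That is the break-even price.
For $26 ≤ P < $77 the firm produces at a loss; below $26 it shuts down.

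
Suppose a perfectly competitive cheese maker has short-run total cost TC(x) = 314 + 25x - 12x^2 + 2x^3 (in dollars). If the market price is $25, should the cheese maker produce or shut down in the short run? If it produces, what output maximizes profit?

Produce at x = 4

From TC, MC = TC'(x) = 25 - 24x + 6x^2 and AVC = VC/x = 25 - 12x + 2x^2.
The AVC parabola has its vertex at x = 12/4 = 3, where AVC = 25 - 12·3 + 2·3^2 = $7.
P = $25 exceeds min AVC = $7, so the firm stays open.
P = MC gives -24x + 6x^2 = 0, with roots 0 and 4. Take the larger (rising MC): x* = 4.
Check: AVC at x = 4 is $9 ≤ P, so revenue covers variable cost.
Profit = P·x − TC = 25·4 − 350 = -$250, a loss, but smaller than the $314 fixed cost the firm would lose by shutting down.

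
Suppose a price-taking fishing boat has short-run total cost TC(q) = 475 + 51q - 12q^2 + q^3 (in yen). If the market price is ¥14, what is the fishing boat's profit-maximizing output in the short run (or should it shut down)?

Shut down

From TC, MC = TC'(q) = 51 - 24q + 3q^2 and AVC = VC/q = 51 - 12q + q^2.
AVC hits its minimum where MC = AVC, at q = 6, giving min AVC = 51 - 12·6 + 6^2 = ¥15.
With P < min AVC (¥14 < ¥15), every unit sold adds to the loss.
Shutting down limits the loss to fixed cost, ¥475.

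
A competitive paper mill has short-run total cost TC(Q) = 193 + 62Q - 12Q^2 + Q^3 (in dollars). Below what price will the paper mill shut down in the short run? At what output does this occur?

Short-run supply begins at min AVC. From VC = 62Q - 12Q^2 + Q^3, AVC = 62 - 12Q + Q^2.
dAVC/dQ = -12 + 2Q = 0 gives Q = 6. min AVC = 62 - 12·6 + 6^2 = 26.
So the shutdown price is $26.

$26 per unit, at Q = 6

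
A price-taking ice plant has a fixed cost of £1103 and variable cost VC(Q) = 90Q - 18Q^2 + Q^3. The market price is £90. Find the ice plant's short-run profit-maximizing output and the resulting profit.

Profit = -£239 at Q = 12

AVC = 90 - 18Q + Q^2 has its minimum £9 at Q = 9; price £90 clears that bar, so the firm operates.
MC = 90 - 36Q + 3Q^2. Setting P = MC and taking the root on the rising branch gives Q* = 12.
TR = 90·12 = 1080. TC = 1103 + 216 = 1319. Profit = 1080 − 1319 = -£239.
Shutting down would mean losing the fixed cost of £1103, so operating at a loss of £239 is better by £864.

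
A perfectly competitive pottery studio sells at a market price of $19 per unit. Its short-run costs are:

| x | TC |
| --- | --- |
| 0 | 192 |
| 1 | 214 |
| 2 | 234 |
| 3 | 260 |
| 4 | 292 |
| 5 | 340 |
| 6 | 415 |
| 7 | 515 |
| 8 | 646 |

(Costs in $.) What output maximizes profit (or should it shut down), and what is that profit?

Compute π = P·x − TC at each output: x=0: -192; x=1: -195; x=2: -196; x=3: -203; x=4: -216; x=5: -245; x=6: -301; x=7: -382; x=8: -494.
Profit is highest at x = 0. Equivalently, the lowest AVC in the table is 42/2 ≈ $21 at x = 2, and P = $19 falls below it — price never covers variable cost, so the firm shuts down and loses only its fixed cost.

x = 0 (shut down); profit = -$192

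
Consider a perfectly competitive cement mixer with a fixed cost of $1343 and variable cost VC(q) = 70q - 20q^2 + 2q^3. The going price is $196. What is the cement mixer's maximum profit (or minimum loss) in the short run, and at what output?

AVC = 70 - 20q + 2q^2; min AVC = $20 at q = 5. Since P = $196 ≥ min AVC, the firm produces.
MC = 70 - 40q + 6q^2. Setting P = MC and taking the root on the rising branch gives q* = 9.
TR = 196·9 = 1764. TC = 1343 + 468 = 1811. Profit = 1764 − 1811 = -$47.
Shutting down would mean losing the fixed cost of $1343, so operating at a loss of $47 is better by $1296.

Profit = -$47 at q = 9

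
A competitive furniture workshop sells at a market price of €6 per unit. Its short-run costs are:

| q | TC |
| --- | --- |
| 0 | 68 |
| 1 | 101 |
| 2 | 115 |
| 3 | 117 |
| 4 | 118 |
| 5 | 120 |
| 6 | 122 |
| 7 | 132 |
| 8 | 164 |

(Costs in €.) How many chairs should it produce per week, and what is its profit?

Profit at each row (π = 6q − TC): q=0: -68; q=1: -95; q=2: -103; q=3: -99; q=4: -94; q=5: -90; q=6: -86; q=7: -90; q=8: -116.
Profit is highest at q = 0. Equivalently, the lowest AVC in the table is 54/6 ≈ €9 at q = 6, and P = €6 falls below it — price never covers variable cost, so the firm shuts down and loses only its fixed cost.

q = 0 (shut down); profit = -€68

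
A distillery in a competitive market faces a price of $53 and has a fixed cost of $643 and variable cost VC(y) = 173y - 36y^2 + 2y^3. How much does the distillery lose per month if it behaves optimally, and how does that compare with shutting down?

AVC = 173 - 36y + 2y^2; min AVC = $11 at y = 9. Since P = $53 ≥ min AVC, the firm produces.
With MC = 173 - 72y + 6y^2, P = MC on the upward-sloping part at y* = 10.
TR = 53·10 = 530. TC = 643 + 130 = 773. Profit = 530 − 773 = -$243.
Shutting down would mean losing the fixed cost of $643, so operating at a loss of $243 is better by $400.

Profit = -$243 at y = 10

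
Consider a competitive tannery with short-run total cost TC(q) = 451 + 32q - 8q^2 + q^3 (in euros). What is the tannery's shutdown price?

The firm shuts down when price falls below the minimum of average variable cost. AVC = VC/q = 32 - 8q + q^2.
At the minimum of AVC, MC = AVC. MC = 32 - 16q + 3q^2; setting MC = AVC gives 2q^2 - 8q = 0, so q = 4. min AVC = 16.
For P < €16 the firm produces nothing.

€16 per unit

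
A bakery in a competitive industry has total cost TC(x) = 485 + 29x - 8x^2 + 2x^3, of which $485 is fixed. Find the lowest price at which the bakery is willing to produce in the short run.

$21 per unit

Short-run supply begins at min AVC. From VC = 29x - 8x^2 + 2x^3, AVC = 29 - 8x + 2x^2.
dAVC/dx = -8 + 4x = 0 gives x = 2. min AVC = 29 - 8·2 + 2·2^2 = 21.
So the shutdown price is $21.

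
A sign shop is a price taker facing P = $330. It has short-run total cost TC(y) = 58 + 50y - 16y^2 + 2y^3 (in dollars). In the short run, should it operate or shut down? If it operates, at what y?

Produce at y = 10

From TC, MC = TC'(y) = 50 - 32y + 6y^2 and AVC = VC/y = 50 - 16y + 2y^2.
AVC is minimized where dAVC/dy = -16 + 4y = 0, at y = 4; min AVC = 50 - 16·4 + 2·4^2 = $18.
P = $330 exceeds min AVC = $18, so the firm stays open.
Set P = MC: 330 = 50 - 32y + 6y^2 → -280 - 32y + 6y^2 = 0. The roots are y = -14/3 and y = 10; the profit-maximizing output is on the rising part of MC, so y* = 10.
Check: AVC at y = 10 is $90 ≤ P, so revenue covers variable cost.
Profit = P·y − TC = 330·10 − 958 = $2342.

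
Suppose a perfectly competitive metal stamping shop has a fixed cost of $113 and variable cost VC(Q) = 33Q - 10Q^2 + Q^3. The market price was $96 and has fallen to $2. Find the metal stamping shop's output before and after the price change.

Output falls from 9 to 0 (the firm shuts down)

AVC = 33 - 10Q + Q^2, minimized at Q = 5 where min AVC = $8. MC = 33 - 20Q + 3Q^2.
At P = $96 ≥ min AVC, set P = MC on the rising branch: Q = 9.
At P = $2 < min AVC = $8, price no longer covers variable cost at any output, so the firm shuts down: Q = 0.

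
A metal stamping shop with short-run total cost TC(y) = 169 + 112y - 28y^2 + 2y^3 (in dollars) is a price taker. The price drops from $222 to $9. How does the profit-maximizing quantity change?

AVC = 112 - 28y + 2y^2, minimized at y = 7 where min AVC = $14. MC = 112 - 56y + 6y^2.
With P = $222 above the shutdown price, P = MC gives y = 11.
At P = $9 < min AVC = $14, price no longer covers variable cost at any output, so the firm shuts down: y = 0.

Output falls from 11 to 0 (the firm shuts down)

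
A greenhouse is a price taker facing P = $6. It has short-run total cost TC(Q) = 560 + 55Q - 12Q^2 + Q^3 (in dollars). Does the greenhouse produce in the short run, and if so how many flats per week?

From TC, MC = TC'(Q) = 55 - 24Q + 3Q^2 and AVC = VC/Q = 55 - 12Q + Q^2.
AVC hits its minimum where MC = AVC, at Q = 6, giving min AVC = 55 - 12·6 + 6^2 = $19.
With P < min AVC ($6 < $19), every unit sold adds to the loss.
Best response: produce nothing and absorb the $560 fixed cost.

Shut down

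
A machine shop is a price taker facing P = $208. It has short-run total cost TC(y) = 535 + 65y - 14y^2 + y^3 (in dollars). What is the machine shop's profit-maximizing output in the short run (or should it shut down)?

Produce at y = 13

Variable cost is VC = 65y - 14y^2 + y^3, so AVC = VC/y = 65 - 14y + y^2 and MC = dTC/dy = 65 - 28y + 3y^2.
AVC hits its minimum where MC = AVC, at y = 7, giving min AVC = 65 - 14·7 + 7^2 = $16.
P = $208 exceeds min AVC = $16, so the firm stays open.
Solving P = MC: -143 - 28y + 3y^2 = 0 ⇒ y = -11/3 or 13. On the upward-sloping branch, y* = 13.
Check: AVC at y = 13 is $52 ≤ P, so revenue covers variable cost.
Profit = P·y − TC = 208·13 − 1211 = $1493.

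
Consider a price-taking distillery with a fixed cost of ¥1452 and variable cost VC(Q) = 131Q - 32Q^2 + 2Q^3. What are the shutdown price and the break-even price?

Shutdown price = ¥3; break-even price = ¥153

AVC = 131 - 32Q + 2Q^2; minimized at Q = 8, giving min AVC = ¥3. That is the shutdown price.
ATC = 1452/Q + 131 - 32Q + 2Q^2. Setting dATC/dQ = −1452/Q^2 − 32 + 4Q = 0 gives Q = 11 (since 4·11^3 − 32·11^2 = 1452).
min ATC = 1452/11 + 131 − 32·11 + 2·11^2 = ¥153. That is the break-even price.
Between these two prices the firm operates at a loss; above ¥153 it earns a profit.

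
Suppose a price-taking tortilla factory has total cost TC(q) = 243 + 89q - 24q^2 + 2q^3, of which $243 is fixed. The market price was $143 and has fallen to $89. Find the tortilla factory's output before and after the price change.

AVC = 89 - 24q + 2q^2, minimized at q = 6 where min AVC = $17. MC = 89 - 48q + 6q^2.
With P = $143 above the shutdown price, P = MC gives q = 9.
At P = $89 ≥ min AVC, set P = MC: q = 8. The firm stays open but cuts output.

Output falls from 9 to 8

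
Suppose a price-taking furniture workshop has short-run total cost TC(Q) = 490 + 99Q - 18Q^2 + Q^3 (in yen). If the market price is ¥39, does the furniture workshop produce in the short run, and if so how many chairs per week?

Produce at Q = 10

From TC, MC = TC'(Q) = 99 - 36Q + 3Q^2 and AVC = VC/Q = 99 - 18Q + Q^2.
AVC is minimized where dAVC/dQ = -18 + 2Q = 0, at Q = 9; min AVC = 99 - 18·9 + 9^2 = ¥18.
Because ¥39 ≥ ¥18, revenue can cover variable cost; the firm operates.
P = MC gives 60 - 36Q + 3Q^2 = 0, with roots 2 and 10. Take the larger (rising MC): Q* = 10.
Check: AVC at Q = 10 is ¥19 ≤ P, so revenue covers variable cost.
Profit = P·Q − TC = 39·10 − 680 = -¥290, a loss, but smaller than the ¥490 fixed cost the firm would lose by shutting down.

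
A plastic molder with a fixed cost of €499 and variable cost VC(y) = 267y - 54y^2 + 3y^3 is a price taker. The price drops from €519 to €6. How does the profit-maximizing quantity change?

AVC = 267 - 54y + 3y^2, minimized at y = 9 where min AVC = €24. MC = 267 - 108y + 9y^2.
With P = €519 above the shutdown price, P = MC gives y = 14.
At P = €6 < min AVC = €24, price no longer covers variable cost at any output, so the firm shuts down: y = 0.

Output falls from 14 to 0 (the firm shuts down)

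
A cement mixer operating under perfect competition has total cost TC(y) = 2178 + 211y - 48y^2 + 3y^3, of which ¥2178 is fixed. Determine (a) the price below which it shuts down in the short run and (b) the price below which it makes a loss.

AVC = 211 - 48y + 3y^2; minimized at y = 8, giving min AVC = ¥19. That is the shutdown price.
ATC = 2178/y + 211 - 48y + 3y^2. Setting dATC/dy = −2178/y^2 − 48 + 6y = 0 gives y = 11 (since 6·11^3 − 48·11^2 = 2178).
min ATC = 2178/11 + 211 − 48·11 + 3·11^2 = ¥244. That is the break-even price.
Between these two prices the firm operates at a loss; above ¥244 it earns a profit.

Shutdown price = ¥19; break-even price = ¥244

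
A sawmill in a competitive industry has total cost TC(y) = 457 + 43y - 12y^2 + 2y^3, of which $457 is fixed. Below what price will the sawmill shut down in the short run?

$25 per unit

The shutdown price is the minimum of AVC. VC = 43y - 12y^2 + 2y^3, so AVC = 43 - 12y + 2y^2.
dAVC/dy = -12 + 4y = 0 gives y = 3. min AVC = 43 - 12·3 + 2·3^2 = 25.
For P < $25 the firm produces nothing.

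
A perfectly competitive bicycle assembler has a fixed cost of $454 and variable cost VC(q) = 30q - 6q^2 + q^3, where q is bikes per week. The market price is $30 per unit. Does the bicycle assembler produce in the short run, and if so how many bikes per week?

Produce at q = 4

From TC, MC = TC'(q) = 30 - 12q + 3q^2 and AVC = VC/q = 30 - 6q + q^2.
AVC hits its minimum where MC = AVC, at q = 3, giving min AVC = 30 - 6·3 + 3^2 = $21.
Since P = $30 ≥ min AVC = $21, price covers variable cost and the firm should produce.
Solving P = MC: -12q + 3q^2 = 0 ⇒ q = 0 or 4. On the upward-sloping branch, q* = 4.
Check: AVC at q = 4 is $22 ≤ P, so revenue covers variable cost.
Profit = P·q − TC = 30·4 − 542 = -$422, a loss, but smaller than the $454 fixed cost the firm would lose by shutting down.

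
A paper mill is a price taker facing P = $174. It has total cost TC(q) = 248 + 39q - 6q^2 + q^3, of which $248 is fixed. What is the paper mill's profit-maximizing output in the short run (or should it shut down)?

From TC, MC = TC'(q) = 39 - 12q + 3q^2 and AVC = VC/q = 39 - 6q + q^2.
AVC is minimized where dAVC/dq = -6 + 2q = 0, at q = 3; min AVC = 39 - 6·3 + 3^2 = $30.
Since P = $174 ≥ min AVC = $30, price covers variable cost and the firm should produce.
P = MC gives -135 - 12q + 3q^2 = 0, with roots -5 and 9. Take the larger (rising MC): q* = 9.
Check: AVC at q = 9 is $66 ≤ P, so revenue covers variable cost.
Profit = P·q − TC = 174·9 − 842 = $724.

Produce at q = 9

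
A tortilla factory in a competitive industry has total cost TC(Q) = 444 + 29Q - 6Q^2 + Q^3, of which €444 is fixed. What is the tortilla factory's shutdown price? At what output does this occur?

€20 per unit, at Q = 3

Short-run supply begins at min AVC. From VC = 29Q - 6Q^2 + Q^3, AVC = 29 - 6Q + Q^2.
dAVC/dQ = -6 + 2Q = 0 gives Q = 3. min AVC = 29 - 6·3 + 3^2 = 20.
So the shutdown price is €20.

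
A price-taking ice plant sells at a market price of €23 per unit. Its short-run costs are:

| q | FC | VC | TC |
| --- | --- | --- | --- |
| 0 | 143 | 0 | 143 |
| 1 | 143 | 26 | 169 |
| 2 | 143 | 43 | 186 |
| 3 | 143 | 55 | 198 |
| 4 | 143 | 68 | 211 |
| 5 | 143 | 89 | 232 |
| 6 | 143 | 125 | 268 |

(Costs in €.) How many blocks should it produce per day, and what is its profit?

Profit at each row (π = 23q − TC): q=0: -143; q=1: -146; q=2: -140; q=3: -129; q=4: -119; q=5: -117; q=6: -130.
Profit is maximized at q = 5. AVC there is 89/5 = €17.80 ≤ P, so producing beats shutting down (which would give -€143).

q = 5; profit = -€117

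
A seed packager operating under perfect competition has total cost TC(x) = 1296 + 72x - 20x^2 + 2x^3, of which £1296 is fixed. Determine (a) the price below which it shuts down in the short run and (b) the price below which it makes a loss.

AVC = 72 - 20x + 2x^2; minimized at x = 5, giving min AVC = £22. That is the shutdown price.
ATC = 1296/x + 72 - 20x + 2x^2. Setting dATC/dx = −1296/x^2 − 20 + 4x = 0 gives x = 9 (since 4·9^3 − 20·9^2 = 1296).
min ATC = 1296/9 + 72 − 20·9 + 2·9^2 = £198. That is the break-even price.
Between these two prices the firm operates at a loss; above £198 it earns a profit.

Shutdown price = £22; break-even price = £198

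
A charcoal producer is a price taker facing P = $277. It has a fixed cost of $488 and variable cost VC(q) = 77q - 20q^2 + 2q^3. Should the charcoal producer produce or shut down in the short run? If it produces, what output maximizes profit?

Produce at q = 10

From TC, MC = TC'(q) = 77 - 40q + 6q^2 and AVC = VC/q = 77 - 20q + 2q^2.
AVC hits its minimum where MC = AVC, at q = 5, giving min AVC = 77 - 20·5 + 2·5^2 = $27.
Because $277 ≥ $27, revenue can cover variable cost; the firm operates.
Solving P = MC: -200 - 40q + 6q^2 = 0 ⇒ q = -10/3 or 10. On the upward-sloping branch, q* = 10.
Check: AVC at q = 10 is $77 ≤ P, so revenue covers variable cost.
Profit = P·q − TC = 277·10 − 1258 = $1512.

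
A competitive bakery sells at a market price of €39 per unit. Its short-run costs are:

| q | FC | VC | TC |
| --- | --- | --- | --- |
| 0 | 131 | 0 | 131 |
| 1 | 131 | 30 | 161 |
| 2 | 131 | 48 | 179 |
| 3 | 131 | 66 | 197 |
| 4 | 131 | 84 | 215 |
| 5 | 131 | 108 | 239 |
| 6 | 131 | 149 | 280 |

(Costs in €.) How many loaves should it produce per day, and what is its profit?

Tabulate TR − TC: q=0: -131; q=1: -122; q=2: -101; q=3: -80; q=4: -59; q=5: -44; q=6: -46.
Profit is maximized at q = 5. AVC there is 108/5 = €21.60 ≤ P, so producing beats shutting down (which would give -€131).

q = 5; profit = -€44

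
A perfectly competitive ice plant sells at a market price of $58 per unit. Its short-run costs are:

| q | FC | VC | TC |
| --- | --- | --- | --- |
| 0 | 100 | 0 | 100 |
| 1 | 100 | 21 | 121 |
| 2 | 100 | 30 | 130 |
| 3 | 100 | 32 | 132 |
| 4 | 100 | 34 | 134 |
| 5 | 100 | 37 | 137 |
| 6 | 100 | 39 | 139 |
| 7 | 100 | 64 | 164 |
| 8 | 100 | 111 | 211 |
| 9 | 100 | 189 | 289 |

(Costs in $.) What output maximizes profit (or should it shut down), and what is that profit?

Profit at each row (π = 58q − TC): q=0: -100; q=1: -63; q=2: -14; q=3: 42; q=4: 98; q=5: 153; q=6: 209; q=7: 242; q=8: 253; q=9: 233.
Profit is maximized at q = 8. AVC there is 111/8 = $13.88 ≤ P, so producing beats shutting down (which would give -$100).

q = 8; profit = $253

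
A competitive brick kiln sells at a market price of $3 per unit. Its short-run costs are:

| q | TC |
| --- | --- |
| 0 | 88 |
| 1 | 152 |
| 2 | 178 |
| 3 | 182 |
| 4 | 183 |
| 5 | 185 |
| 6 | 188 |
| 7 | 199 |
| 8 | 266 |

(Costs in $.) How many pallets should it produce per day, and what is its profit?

q = 0 (shut down); profit = -$88

Compute π = P·q − TC at each output: q=0: -88; q=1: -149; q=2: -172; q=3: -173; q=4: -171; q=5: -170; q=6: -170; q=7: -178; q=8: -242.
Profit is highest at q = 0. Equivalently, the lowest AVC in the table is 111/7 ≈ $15.86 at q = 7, and P = $3 falls below it — price never covers variable cost, so the firm shuts down and loses only its fixed cost.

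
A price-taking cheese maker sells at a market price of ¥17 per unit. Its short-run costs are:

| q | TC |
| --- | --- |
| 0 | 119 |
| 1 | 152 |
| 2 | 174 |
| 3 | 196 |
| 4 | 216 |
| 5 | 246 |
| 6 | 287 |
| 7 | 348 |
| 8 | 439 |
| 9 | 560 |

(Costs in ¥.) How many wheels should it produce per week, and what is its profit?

Tabulate TR − TC: q=0: -119; q=1: -135; q=2: -140; q=3: -145; q=4: -148; q=5: -161; q=6: -185; q=7: -229; q=8: -303; q=9: -407.
Profit is highest at q = 0. Equivalently, the lowest AVC in the table is 97/4 ≈ ¥24.25 at q = 4, and P = ¥17 falls below it — price never covers variable cost, so the firm shuts down and loses only its fixed cost.

q = 0 (shut down); profit = -¥119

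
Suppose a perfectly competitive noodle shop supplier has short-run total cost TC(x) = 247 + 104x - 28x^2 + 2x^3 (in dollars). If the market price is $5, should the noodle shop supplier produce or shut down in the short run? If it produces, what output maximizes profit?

Shut down

From TC, MC = TC'(x) = 104 - 56x + 6x^2 and AVC = VC/x = 104 - 28x + 2x^2.
AVC hits its minimum where MC = AVC, at x = 7, giving min AVC = 104 - 28·7 + 2·7^2 = $6.
With P < min AVC ($5 < $6), every unit sold adds to the loss.
The firm minimizes its loss by shutting down and losing only its fixed cost of $247.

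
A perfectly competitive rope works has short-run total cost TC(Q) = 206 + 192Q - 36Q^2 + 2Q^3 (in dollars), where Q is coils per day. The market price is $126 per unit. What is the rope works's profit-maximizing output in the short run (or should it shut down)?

Variable cost is VC = 192Q - 36Q^2 + 2Q^3, so AVC = VC/Q = 192 - 36Q + 2Q^2 and MC = dTC/dQ = 192 - 72Q + 6Q^2.
AVC hits its minimum where MC = AVC, at Q = 9, giving min AVC = 192 - 36·9 + 2·9^2 = $30.
Since P = $126 ≥ min AVC = $30, price covers variable cost and the firm should produce.
Solving P = MC: 66 - 72Q + 6Q^2 = 0 ⇒ Q = 1 or 11. On the upward-sloping branch, Q* = 11.
Check: AVC at Q = 11 is $38 ≤ P, so revenue covers variable cost.
Profit = P·Q − TC = 126·11 − 624 = $762.

Produce at Q = 11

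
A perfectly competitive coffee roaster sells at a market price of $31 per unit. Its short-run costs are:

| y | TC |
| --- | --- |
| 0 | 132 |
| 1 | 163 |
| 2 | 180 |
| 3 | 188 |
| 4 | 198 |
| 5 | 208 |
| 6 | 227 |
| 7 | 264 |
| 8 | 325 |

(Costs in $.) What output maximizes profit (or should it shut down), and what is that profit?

y = 6; profit = -$41

Profit at each row (π = 31y − TC): y=0: -132; y=1: -132; y=2: -118; y=3: -95; y=4: -74; y=5: -53; y=6: -41; y=7: -47; y=8: -77.
Profit is maximized at y = 6. AVC there is 95/6 = $15.83 ≤ P, so producing beats shutting down (which would give -$132).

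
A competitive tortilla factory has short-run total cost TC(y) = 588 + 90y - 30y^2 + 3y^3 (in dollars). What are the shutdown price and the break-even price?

Shutdown price = min AVC. AVC = 90 - 30y + 3y^2, with vertex at y = 5 and minimum $15.
ATC = 588/y + 90 - 30y + 3y^2. Setting dATC/dy = −588/y^2 − 30 + 6y = 0 gives y = 7 (since 6·7^3 − 30·7^2 = 588).
min ATC = 588/7 + 90 − 30·7 + 3·7^2 = $111. That is the break-even price.
For $15 ≤ P < $111 the firm produces at a loss; below $15 it shuts down.

Shutdown price = $15; break-even price = $111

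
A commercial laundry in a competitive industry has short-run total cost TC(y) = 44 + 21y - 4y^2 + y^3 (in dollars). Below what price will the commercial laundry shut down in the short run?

Short-run supply begins at min AVC. From VC = 21y - 4y^2 + y^3, AVC = 21 - 4y + y^2.
dAVC/dy = -4 + 2y = 0 gives y = 2. min AVC = 21 - 4·2 + 2^2 = 17.
For P < $17 the firm produces nothing.

$17 per unit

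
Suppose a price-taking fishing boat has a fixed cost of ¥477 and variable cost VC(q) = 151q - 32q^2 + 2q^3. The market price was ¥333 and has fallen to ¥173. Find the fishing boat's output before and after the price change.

Output falls from 13 to 11

AVC = 151 - 32q + 2q^2, minimized at q = 8 where min AVC = ¥23. MC = 151 - 64q + 6q^2.
At P = ¥333 ≥ min AVC, set P = MC on the rising branch: q = 13.
At P = ¥173 ≥ min AVC, set P = MC: q = 11. The firm stays open but cuts output.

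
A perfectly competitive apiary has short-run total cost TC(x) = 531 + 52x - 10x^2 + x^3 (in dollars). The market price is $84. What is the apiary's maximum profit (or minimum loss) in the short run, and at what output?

AVC = 52 - 10x + x^2 has its minimum $27 at x = 5; price $84 clears that bar, so the firm operates.
With MC = 52 - 20x + 3x^2, P = MC on the upward-sloping part at x* = 8.
TR = 84·8 = 672. TC = 531 + 288 = 819. Profit = 672 − 819 = -$147.
By producing, the firm covers all variable cost plus $384 of fixed cost; shutting down would lose the full $531.

Profit = -$147 at x = 8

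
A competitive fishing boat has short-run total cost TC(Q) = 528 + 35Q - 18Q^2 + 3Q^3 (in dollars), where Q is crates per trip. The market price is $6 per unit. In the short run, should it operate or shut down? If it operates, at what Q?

Shut down

Variable cost is VC = 35Q - 18Q^2 + 3Q^3, so AVC = VC/Q = 35 - 18Q + 3Q^2 and MC = dTC/dQ = 35 - 36Q + 9Q^2.
The AVC parabola has its vertex at Q = 18/6 = 3, where AVC = 35 - 18·3 + 3·3^2 = $8.
With P < min AVC ($6 < $8), every unit sold adds to the loss.
Best response: produce nothing and absorb the $528 fixed cost.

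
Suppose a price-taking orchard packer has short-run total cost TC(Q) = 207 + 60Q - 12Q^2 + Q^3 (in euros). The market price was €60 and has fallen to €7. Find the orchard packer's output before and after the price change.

MC = 60 - 24Q + 3Q^2; the shutdown threshold is min AVC = €24 (at Q = 6).
At P = €60 ≥ min AVC, set P = MC on the rising branch: Q = 8.
At P = €7 < min AVC = €24, price no longer covers variable cost at any output, so the firm shuts down: Q = 0.

Output falls from 8 to 0 (the firm shuts down)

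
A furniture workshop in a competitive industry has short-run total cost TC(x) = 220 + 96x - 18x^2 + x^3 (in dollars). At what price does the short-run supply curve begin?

The shutdown price is the minimum of AVC. VC = 96x - 18x^2 + x^3, so AVC = 96 - 18x + x^2.
At the minimum of AVC, MC = AVC. MC = 96 - 36x + 3x^2; setting MC = AVC gives 2x^2 - 18x = 0, so x = 9. min AVC = 15.
So the shutdown price is $15.

$15 per unit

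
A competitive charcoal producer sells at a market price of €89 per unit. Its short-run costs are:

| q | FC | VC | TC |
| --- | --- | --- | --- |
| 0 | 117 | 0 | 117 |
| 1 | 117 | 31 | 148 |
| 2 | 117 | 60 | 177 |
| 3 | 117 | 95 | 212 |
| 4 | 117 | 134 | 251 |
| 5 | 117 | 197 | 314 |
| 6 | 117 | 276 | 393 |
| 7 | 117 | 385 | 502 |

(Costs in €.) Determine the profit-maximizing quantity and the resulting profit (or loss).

Compute π = P·q − TC at each output: q=0: -117; q=1: -59; q=2: 1; q=3: 55; q=4: 105; q=5: 131; q=6: 141; q=7: 121.
Profit is maximized at q = 6. AVC there is 276/6 = €46 ≤ P, so producing beats shutting down (which would give -€117).

q = 6; profit = €141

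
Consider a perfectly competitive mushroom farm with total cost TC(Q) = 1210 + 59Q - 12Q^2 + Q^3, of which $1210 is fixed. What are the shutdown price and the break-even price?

Shutdown price = $23; break-even price = $158

Shutdown price = min AVC. AVC = 59 - 12Q + Q^2, with vertex at Q = 6 and minimum $23.
ATC = 1210/Q + 59 - 12Q + Q^2. Setting dATC/dQ = −1210/Q^2 − 12 + 2Q = 0 gives Q = 11 (since 2·11^3 − 12·11^2 = 1210).
min ATC = 1210/11 + 59 − 12·11 + 11^2 = $158. That is the break-even price.
Between these two prices the firm operates at a loss; above $158 it earns a profit.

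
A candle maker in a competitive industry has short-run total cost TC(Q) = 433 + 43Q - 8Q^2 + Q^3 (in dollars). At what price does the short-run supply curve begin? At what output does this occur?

$27 per unit, at Q = 4

Short-run supply begins at min AVC. From VC = 43Q - 8Q^2 + Q^3, AVC = 43 - 8Q + Q^2.
dAVC/dQ = -8 + 2Q = 0 gives Q = 4. min AVC = 43 - 8·4 + 4^2 = 27.
So the shutdown price is $27.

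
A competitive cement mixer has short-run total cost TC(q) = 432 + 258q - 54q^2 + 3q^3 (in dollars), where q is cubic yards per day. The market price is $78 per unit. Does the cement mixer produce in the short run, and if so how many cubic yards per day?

Produce at q = 10

Strip out fixed cost: VC = 258q - 54q^2 + 3q^3. Then AVC = 258 - 54q + 3q^2 and MC = 258 - 108q + 9q^2.
AVC is minimized where dAVC/dq = -54 + 6q = 0, at q = 9; min AVC = 258 - 54·9 + 3·9^2 = $15.
Since P = $78 ≥ min AVC = $15, price covers variable cost and the firm should produce.
Set P = MC: 78 = 258 - 108q + 9q^2 → 180 - 108q + 9q^2 = 0. The roots are q = 2 and q = 10; the profit-maximizing output is on the rising part of MC, so q* = 10.
Check: AVC at q = 10 is $18 ≤ P, so revenue covers variable cost.
Profit = P·q − TC = 78·10 − 612 = $168.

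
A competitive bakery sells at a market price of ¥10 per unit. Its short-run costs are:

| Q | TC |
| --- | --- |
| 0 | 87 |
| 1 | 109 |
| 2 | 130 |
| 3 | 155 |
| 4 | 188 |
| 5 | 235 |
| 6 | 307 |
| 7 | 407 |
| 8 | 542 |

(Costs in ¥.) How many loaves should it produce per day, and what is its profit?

Q = 0 (shut down); profit = -¥87

Profit at each row (π = 10Q − TC): Q=0: -87; Q=1: -99; Q=2: -110; Q=3: -125; Q=4: -148; Q=5: -185; Q=6: -247; Q=7: -337; Q=8: -462.
Profit is highest at Q = 0. Equivalently, the lowest AVC in the table is 43/2 ≈ ¥21.50 at Q = 2, and P = ¥10 falls below it — price never covers variable cost, so the firm shuts down and loses only its fixed cost.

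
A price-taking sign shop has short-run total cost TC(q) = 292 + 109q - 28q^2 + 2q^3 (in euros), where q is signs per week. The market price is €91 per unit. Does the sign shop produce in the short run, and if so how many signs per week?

From TC, MC = TC'(q) = 109 - 56q + 6q^2 and AVC = VC/q = 109 - 28q + 2q^2.
AVC is minimized where dAVC/dq = -28 + 4q = 0, at q = 7; min AVC = 109 - 28·7 + 2·7^2 = €11.
Because €91 ≥ €11, revenue can cover variable cost; the firm operates.
Set P = MC: 91 = 109 - 56q + 6q^2 → 18 - 56q + 6q^2 = 0. The roots are q = 1/3 and q = 9; the profit-maximizing output is on the rising part of MC, so q* = 9.
Check: AVC at q = 9 is €19 ≤ P, so revenue covers variable cost.
Profit = P·q − TC = 91·9 − 463 = €356.

Produce at q = 9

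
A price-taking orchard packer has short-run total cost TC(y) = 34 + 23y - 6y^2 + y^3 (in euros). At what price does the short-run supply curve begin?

The shutdown price is the minimum of AVC. VC = 23y - 6y^2 + y^3, so AVC = 23 - 6y + y^2.
At the minimum of AVC, MC = AVC. MC = 23 - 12y + 3y^2; setting MC = AVC gives 2y^2 - 6y = 0, so y = 3. min AVC = 14.
For P < €14 the firm produces nothing.

€14 per unit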